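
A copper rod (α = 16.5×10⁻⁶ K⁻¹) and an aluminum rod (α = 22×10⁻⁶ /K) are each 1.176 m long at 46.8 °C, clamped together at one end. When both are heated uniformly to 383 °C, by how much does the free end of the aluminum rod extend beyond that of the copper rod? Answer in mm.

2.17 mm

ΔT = 336.2 K
copper: ΔL = 16.5×10⁻⁶ × 1.176 m × 336.2 = 6.5236×10⁻³ m = 6.5236 mm
aluminum: ΔL = 22×10⁻⁶ × 1.176 m × 336.2 = 8.6982×10⁻³ m = 8.6982 mm
difference = 8.6982 − 6.5236 = 2.1746 mm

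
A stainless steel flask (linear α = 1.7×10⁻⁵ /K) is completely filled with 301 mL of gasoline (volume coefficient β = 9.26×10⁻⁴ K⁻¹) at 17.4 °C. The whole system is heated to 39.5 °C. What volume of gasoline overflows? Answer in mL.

5.82 mL

The flask also expands: β_container ≈ 3α = 5.1×10⁻⁵ /K
Net overflow = V₀(β_liq − 3α_cont)ΔT
β − 3α = 9.26×10⁻⁴ − 5.1×10⁻⁵ = 8.75×10⁻⁴ /K; ΔT = 22.1 K
ΔV = 301 × 8.75×10⁻⁴ × 22.1 = 5.82 mL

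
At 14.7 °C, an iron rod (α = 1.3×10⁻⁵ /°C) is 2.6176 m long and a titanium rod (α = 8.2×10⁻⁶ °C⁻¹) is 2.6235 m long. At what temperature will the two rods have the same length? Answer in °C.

L₁(1 + α₁ΔT) = L₂(1 + α₂ΔT) ⇒ ΔT = (L₂ − L₁)/(α₁L₁ − α₂L₂)
L₂ − L₁ = 2.6235 − 2.6176 = 5.90×10⁻³ m
α₁L₁ − α₂L₂ = 1.3×10⁻⁵×2.6176 − 8.2×10⁻⁶×2.6235 = 1.25161×10⁻⁵ m/K
ΔT = 5.90×10⁻³ / 1.25161×10⁻⁵ = 471.393 K
T = 14.7 + 471.393 = 486.093 °C

T = 486.1 °C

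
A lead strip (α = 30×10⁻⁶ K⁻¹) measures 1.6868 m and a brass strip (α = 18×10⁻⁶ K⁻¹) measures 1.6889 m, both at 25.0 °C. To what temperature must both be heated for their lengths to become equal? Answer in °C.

T = 128.9 °C

Equal length when α₁L₁ΔT − α₂L₂ΔT = L₂ − L₁ = 2.10×10⁻³ m
α₁L₁ = 5.0604×10⁻⁵, α₂L₂ = 3.04002×10⁻⁵ → Δ(αL) = 2.02038×10⁻⁵ m/K
ΔT = 2.10×10⁻³ / 2.02038×10⁻⁵ = 103.941 K, so T = 25.0 + 103.941 = 128.941 °C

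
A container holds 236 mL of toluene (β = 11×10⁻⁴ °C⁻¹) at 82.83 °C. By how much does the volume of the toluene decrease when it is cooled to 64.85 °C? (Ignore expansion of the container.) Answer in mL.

ΔV = 4.67 mL

|ΔT| = |64.85 − 82.83| = 17.98 K
ΔV = βV₀ΔT = (11×10⁻⁴)(236)(17.98) = 4.67 mL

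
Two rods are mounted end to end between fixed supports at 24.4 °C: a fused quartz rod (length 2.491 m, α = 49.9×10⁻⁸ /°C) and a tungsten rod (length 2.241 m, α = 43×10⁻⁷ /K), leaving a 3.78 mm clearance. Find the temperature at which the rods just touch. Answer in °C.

T = 372 °C

α₁L₁ = 1.243009×10⁻⁶ m/K, α₂L₂ = 9.6363×10⁻⁶ m/K → total 1.0879309×10⁻⁵ m/K
ΔT = g/(α₁L₁+α₂L₂) = 3.78×10⁻³ / 1.0879309×10⁻⁵ = 347.45 K
T = 24.4 + 347.45 = 371.85 °C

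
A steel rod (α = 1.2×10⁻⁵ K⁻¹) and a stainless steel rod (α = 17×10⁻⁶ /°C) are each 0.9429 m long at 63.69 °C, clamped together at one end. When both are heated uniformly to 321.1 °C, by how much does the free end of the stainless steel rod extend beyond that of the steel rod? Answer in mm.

ΔT = 257.41 K
steel: ΔL = 1.2×10⁻⁵ × 0.9429 m × 257.41 = 2.9125×10⁻³ m = 2.9125 mm
stainless steel: ΔL = 17×10⁻⁶ × 0.9429 m × 257.41 = 4.1261×10⁻³ m = 4.1261 mm
difference = 4.1261 − 2.9125 = 1.2136 mm

1.21 mm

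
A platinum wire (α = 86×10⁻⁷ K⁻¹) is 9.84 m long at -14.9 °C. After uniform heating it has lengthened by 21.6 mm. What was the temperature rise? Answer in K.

ΔL = αL₀ΔT ⇒ ΔT = ΔL / (αL₀)
ΔT = 21.6×10⁻³ m / (86×10⁻⁷ × 9.84 m) = 255.25 K

ΔT = 255 K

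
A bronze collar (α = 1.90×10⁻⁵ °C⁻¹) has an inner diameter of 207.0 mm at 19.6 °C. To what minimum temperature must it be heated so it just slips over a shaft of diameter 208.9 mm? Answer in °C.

T = 503 °C

Required Δd = 208.9 − 207.0 = 1.9 mm
Δd = αd₀ΔT ⇒ ΔT = Δd/(αd₀) = 1.9 / (1.90×10⁻⁵ × 207.0) = 483.09 K
T_min = 19.6 + 483.09 = 502.69 °C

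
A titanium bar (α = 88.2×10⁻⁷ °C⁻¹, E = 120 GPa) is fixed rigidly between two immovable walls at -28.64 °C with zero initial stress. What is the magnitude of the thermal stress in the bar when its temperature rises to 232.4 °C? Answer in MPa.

σ = 276 MPa

Fully constrained: the free strain ε = αΔT is blocked, so σ = Eε = EαΔT.
|ΔT| = 261.04 K
σ = 120×10⁹ × 88.2×10⁻⁷ × 261.04 = 2.76×10⁸ Pa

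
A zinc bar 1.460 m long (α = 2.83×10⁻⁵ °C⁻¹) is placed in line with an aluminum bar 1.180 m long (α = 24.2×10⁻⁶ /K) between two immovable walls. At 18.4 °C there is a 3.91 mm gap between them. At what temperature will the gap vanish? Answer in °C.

T = 74.4 °C

Gap closes when ΔL₁ + ΔL₂ = 3.91 mm = 3.91×10⁻³ m
(α₁L₁ + α₂L₂)ΔT = g
α₁L₁ + α₂L₂ = 2.83×10⁻⁵×1.460 + 24.2×10⁻⁶×1.180 = 6.9874×10⁻⁵ m/K
ΔT = 3.91×10⁻³ / 6.9874×10⁻⁵ = 55.958 K
T = 18.4 + 55.958 = 74.358 °C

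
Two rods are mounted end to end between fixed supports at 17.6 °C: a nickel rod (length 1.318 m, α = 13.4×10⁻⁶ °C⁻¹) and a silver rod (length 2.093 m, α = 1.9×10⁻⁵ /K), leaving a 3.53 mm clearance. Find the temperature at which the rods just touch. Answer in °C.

T = 79.1 °C

Gap closes when ΔL₁ + ΔL₂ = 3.53 mm = 3.53×10⁻³ m
(α₁L₁ + α₂L₂)ΔT = g
α₁L₁ + α₂L₂ = 13.4×10⁻⁶×1.318 + 1.9×10⁻⁵×2.093 = 5.74282×10⁻⁵ m/K
ΔT = 3.53×10⁻³ / 5.74282×10⁻⁵ = 61.468 K
T = 17.6 + 61.468 = 79.068 °C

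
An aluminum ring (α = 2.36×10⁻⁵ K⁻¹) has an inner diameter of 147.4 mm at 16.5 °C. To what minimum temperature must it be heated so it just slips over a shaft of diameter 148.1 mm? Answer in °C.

T = 218 °C

Required Δd = 148.1 − 147.4 = 0.7 mm
Δd = αd₀ΔT ⇒ ΔT = Δd/(αd₀) = 0.7 / (2.36×10⁻⁵ × 147.4) = 201.23 K
T_min = 16.5 + 201.23 = 217.73 °C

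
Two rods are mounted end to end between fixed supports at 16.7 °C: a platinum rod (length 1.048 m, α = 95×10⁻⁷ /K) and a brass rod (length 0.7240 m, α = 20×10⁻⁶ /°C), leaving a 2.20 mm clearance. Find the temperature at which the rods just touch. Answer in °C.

α₁L₁ = 9.956×10⁻⁶ m/K, α₂L₂ = 1.448×10⁻⁵ m/K → total 2.4436×10⁻⁵ m/K
ΔT = g/(α₁L₁+α₂L₂) = 2.20×10⁻³ / 2.4436×10⁻⁵ = 90.03 K
T = 16.7 + 90.03 = 106.73 °C

T = 107 °C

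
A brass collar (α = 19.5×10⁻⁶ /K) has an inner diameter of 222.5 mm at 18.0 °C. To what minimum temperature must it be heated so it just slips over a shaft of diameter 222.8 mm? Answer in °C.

T = 87.1 °C

Required Δd = 222.8 − 222.5 = 0.3 mm
Δd = αd₀ΔT ⇒ ΔT = Δd/(αd₀) = 0.3 / (19.5×10⁻⁶ × 222.5) = 69.144 K
T_min = 18.0 + 69.144 = 87.144 °C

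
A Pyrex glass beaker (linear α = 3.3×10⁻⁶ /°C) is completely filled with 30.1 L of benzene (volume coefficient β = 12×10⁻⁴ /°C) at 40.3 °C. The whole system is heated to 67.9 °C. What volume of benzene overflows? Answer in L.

The beaker also expands: β_container ≈ 3α = 9.9×10⁻⁶ /K
Net overflow = V₀(β_liq − 3α_cont)ΔT
β − 3α = 1.20×10⁻³ − 9.9×10⁻⁶ = 1.1901×10⁻³ /K; ΔT = 27.6 K
ΔV = 30.1 × 1.1901×10⁻³ × 27.6 = 0.989 L

0.989 L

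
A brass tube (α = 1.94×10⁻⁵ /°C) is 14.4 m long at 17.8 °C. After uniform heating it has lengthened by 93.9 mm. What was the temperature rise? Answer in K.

ΔT = 336 K

ΔL = αL₀ΔT ⇒ ΔT = ΔL / (αL₀)
ΔT = 93.9×10⁻³ m / (1.94×10⁻⁵ × 14.4 m) = 336.13 K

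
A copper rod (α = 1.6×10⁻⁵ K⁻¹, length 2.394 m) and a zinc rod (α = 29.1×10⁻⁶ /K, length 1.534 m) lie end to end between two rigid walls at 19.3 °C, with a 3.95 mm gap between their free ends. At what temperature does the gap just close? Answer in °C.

T = 66.9 °C

α₁L₁ = 3.8304×10⁻⁵ m/K, α₂L₂ = 4.46394×10⁻⁵ m/K → total 8.29434×10⁻⁵ m/K
ΔT = g/(α₁L₁+α₂L₂) = 3.95×10⁻³ / 8.29434×10⁻⁵ = 47.623 K
T = 19.3 + 47.623 = 66.923 °C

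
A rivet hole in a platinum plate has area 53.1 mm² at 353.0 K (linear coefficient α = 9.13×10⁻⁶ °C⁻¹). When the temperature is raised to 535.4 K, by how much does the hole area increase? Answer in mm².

Area coefficient ≈ 2α; |ΔT| = 182.4 K
ΔA = 2αA₀ΔT = 2(9.13×10⁻⁶)(53.1)(182.4) = 0.177 mm²

ΔA = 0.177 mm²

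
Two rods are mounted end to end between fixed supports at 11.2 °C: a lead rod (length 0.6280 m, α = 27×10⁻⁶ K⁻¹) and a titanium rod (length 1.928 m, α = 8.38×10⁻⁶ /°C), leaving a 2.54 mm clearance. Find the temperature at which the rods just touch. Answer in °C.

Gap closes when ΔL₁ + ΔL₂ = 2.54 mm = 2.54×10⁻³ m
(α₁L₁ + α₂L₂)ΔT = g
α₁L₁ + α₂L₂ = 27×10⁻⁶×0.6280 + 8.38×10⁻⁶×1.928 = 3.311264×10⁻⁵ m/K
ΔT = 2.54×10⁻³ / 3.311264×10⁻⁵ = 76.708 K
T = 11.2 + 76.708 = 87.908 °C

T = 87.9 °C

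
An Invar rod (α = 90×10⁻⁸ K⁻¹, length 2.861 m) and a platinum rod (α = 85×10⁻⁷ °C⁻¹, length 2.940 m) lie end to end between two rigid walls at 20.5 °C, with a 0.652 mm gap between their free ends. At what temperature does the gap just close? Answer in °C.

α₁L₁ = 2.5749×10⁻⁶ m/K, α₂L₂ = 2.499×10⁻⁵ m/K → total 2.75649×10⁻⁵ m/K
ΔT = g/(α₁L₁+α₂L₂) = 6.52×10⁻⁴ / 2.75649×10⁻⁵ = 23.653 K
T = 20.5 + 23.653 = 44.153 °C

T = 44.2 °C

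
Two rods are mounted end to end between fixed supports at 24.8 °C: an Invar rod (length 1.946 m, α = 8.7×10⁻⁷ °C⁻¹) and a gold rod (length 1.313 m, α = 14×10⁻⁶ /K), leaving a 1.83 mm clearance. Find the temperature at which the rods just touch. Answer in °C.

α₁L₁ = 1.69302×10⁻⁶ m/K, α₂L₂ = 1.8382×10⁻⁵ m/K → total 2.007502×10⁻⁵ m/K
ΔT = g/(α₁L₁+α₂L₂) = 1.83×10⁻³ / 2.007502×10⁻⁵ = 91.16 K
T = 24.8 + 91.16 = 115.96 °C

T = 116 °C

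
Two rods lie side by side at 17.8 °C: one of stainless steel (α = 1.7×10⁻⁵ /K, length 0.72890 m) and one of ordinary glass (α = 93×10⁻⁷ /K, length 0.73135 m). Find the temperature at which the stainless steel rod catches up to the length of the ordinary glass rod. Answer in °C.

T = 456.1 °C

L₁(1 + α₁ΔT) = L₂(1 + α₂ΔT) ⇒ ΔT = (L₂ − L₁)/(α₁L₁ − α₂L₂)
L₂ − L₁ = 0.73135 − 0.72890 = 2.45×10⁻³ m
α₁L₁ − α₂L₂ = 1.7×10⁻⁵×0.72890 − 93×10⁻⁷×0.73135 = 5.589745×10⁻⁶ m/K
ΔT = 2.45×10⁻³ / 5.589745×10⁻⁶ = 438.303 K
T = 17.8 + 438.303 = 456.103 °C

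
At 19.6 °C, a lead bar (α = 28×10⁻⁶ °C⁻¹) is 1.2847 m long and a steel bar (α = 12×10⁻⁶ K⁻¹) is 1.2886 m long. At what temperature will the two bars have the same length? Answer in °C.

L₁(1 + α₁ΔT) = L₂(1 + α₂ΔT) ⇒ ΔT = (L₂ − L₁)/(α₁L₁ − α₂L₂)
L₂ − L₁ = 1.2886 − 1.2847 = 3.90×10⁻³ m
α₁L₁ − α₂L₂ = 28×10⁻⁶×1.2847 − 12×10⁻⁶×1.2886 = 2.05084×10⁻⁵ m/K
ΔT = 3.90×10⁻³ / 2.05084×10⁻⁵ = 190.166 K
T = 19.6 + 190.166 = 209.766 °C

T = 209.8 °C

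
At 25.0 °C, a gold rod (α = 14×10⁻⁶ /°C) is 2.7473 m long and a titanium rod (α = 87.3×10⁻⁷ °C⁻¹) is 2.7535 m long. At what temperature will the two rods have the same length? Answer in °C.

L₁(1 + α₁ΔT) = L₂(1 + α₂ΔT) ⇒ ΔT = (L₂ − L₁)/(α₁L₁ − α₂L₂)
L₂ − L₁ = 2.7535 − 2.7473 = 6.20×10⁻³ m
α₁L₁ − α₂L₂ = 14×10⁻⁶×2.7473 − 87.3×10⁻⁷×2.7535 = 1.4424145×10⁻⁵ m/K
ΔT = 6.20×10⁻³ / 1.4424145×10⁻⁵ = 429.835 K
T = 25.0 + 429.835 = 454.835 °C

T = 454.8 °C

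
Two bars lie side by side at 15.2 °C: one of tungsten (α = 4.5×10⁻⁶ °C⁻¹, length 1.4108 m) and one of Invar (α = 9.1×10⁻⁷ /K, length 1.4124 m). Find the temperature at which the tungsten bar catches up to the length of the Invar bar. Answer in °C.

L₁(1 + α₁ΔT) = L₂(1 + α₂ΔT) ⇒ ΔT = (L₂ − L₁)/(α₁L₁ − α₂L₂)
L₂ − L₁ = 1.4124 − 1.4108 = 1.60×10⁻³ m
α₁L₁ − α₂L₂ = 4.5×10⁻⁶×1.4108 − 9.1×10⁻⁷×1.4124 = 5.063316×10⁻⁶ m/K
ΔT = 1.60×10⁻³ / 5.063316×10⁻⁶ = 315.998 K
T = 15.2 + 315.998 = 331.198 °C

T = 331.2 °C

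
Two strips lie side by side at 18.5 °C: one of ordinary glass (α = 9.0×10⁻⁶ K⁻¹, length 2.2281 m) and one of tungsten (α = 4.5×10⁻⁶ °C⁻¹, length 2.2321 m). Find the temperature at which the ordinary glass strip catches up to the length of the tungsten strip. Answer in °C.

L₁(1 + α₁ΔT) = L₂(1 + α₂ΔT) ⇒ ΔT = (L₂ − L₁)/(α₁L₁ − α₂L₂)
L₂ − L₁ = 2.2321 − 2.2281 = 4.00×10⁻³ m
α₁L₁ − α₂L₂ = 9.0×10⁻⁶×2.2281 − 4.5×10⁻⁶×2.2321 = 1.000845×10⁻⁵ m/K
ΔT = 4.00×10⁻³ / 1.000845×10⁻⁵ = 399.662 K
T = 18.5 + 399.662 = 418.162 °C

T = 418.2 °C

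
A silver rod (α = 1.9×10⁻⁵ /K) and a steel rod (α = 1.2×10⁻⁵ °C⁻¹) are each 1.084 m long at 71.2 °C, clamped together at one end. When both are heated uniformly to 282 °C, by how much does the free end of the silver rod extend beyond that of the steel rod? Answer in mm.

ΔT = 210.8 K
silver: ΔL = 1.9×10⁻⁵ × 1.084 m × 210.8 = 4.3416×10⁻³ m = 4.3416 mm
steel: ΔL = 1.2×10⁻⁵ × 1.084 m × 210.8 = 2.7421×10⁻³ m = 2.7421 mm
difference = 4.3416 − 2.7421 = 1.5995 mm

1.60 mm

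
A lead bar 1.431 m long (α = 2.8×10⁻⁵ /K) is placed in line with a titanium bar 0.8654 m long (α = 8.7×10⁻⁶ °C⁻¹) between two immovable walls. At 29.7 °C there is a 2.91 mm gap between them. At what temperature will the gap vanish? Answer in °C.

T = 90.8 °C

Gap closes when ΔL₁ + ΔL₂ = 2.91 mm = 2.91×10⁻³ m
(α₁L₁ + α₂L₂)ΔT = g
α₁L₁ + α₂L₂ = 2.8×10⁻⁵×1.431 + 8.7×10⁻⁶×0.8654 = 4.759698×10⁻⁵ m/K
ΔT = 2.91×10⁻³ / 4.759698×10⁻⁵ = 61.138 K
T = 29.7 + 61.138 = 90.838 °C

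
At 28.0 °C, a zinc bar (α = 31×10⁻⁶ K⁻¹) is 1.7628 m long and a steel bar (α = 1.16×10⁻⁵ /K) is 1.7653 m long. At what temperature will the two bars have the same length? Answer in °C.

Equal length when α₁L₁ΔT − α₂L₂ΔT = L₂ − L₁ = 2.50×10⁻³ m
α₁L₁ = 5.46468×10⁻⁵, α₂L₂ = 2.047748×10⁻⁵ → Δ(αL) = 3.416932×10⁻⁵ m/K
ΔT = 2.50×10⁻³ / 3.416932×10⁻⁵ = 73.165 K, so T = 28.0 + 73.165 = 101.165 °C

T = 101.2 °C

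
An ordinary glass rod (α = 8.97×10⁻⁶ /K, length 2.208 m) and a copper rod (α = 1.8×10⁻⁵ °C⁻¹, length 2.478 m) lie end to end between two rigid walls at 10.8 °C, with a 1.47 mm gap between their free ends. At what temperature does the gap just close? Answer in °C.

T = 33.6 °C

α₁L₁ = 1.980576×10⁻⁵ m/K, α₂L₂ = 4.4604×10⁻⁵ m/K → total 6.440976×10⁻⁵ m/K
ΔT = g/(α₁L₁+α₂L₂) = 1.47×10⁻³ / 6.440976×10⁻⁵ = 22.823 K
T = 10.8 + 22.823 = 33.623 °C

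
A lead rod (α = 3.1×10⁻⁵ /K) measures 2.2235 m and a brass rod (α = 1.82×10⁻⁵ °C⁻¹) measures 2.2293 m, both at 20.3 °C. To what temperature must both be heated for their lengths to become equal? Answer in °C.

T = 224.8 °C

Equal length when α₁L₁ΔT − α₂L₂ΔT = L₂ − L₁ = 5.80×10⁻³ m
α₁L₁ = 6.89285×10⁻⁵, α₂L₂ = 4.057326×10⁻⁵ → Δ(αL) = 2.835524×10⁻⁵ m/K
ΔT = 5.80×10⁻³ / 2.835524×10⁻⁵ = 204.548 K, so T = 20.3 + 204.548 = 224.848 °C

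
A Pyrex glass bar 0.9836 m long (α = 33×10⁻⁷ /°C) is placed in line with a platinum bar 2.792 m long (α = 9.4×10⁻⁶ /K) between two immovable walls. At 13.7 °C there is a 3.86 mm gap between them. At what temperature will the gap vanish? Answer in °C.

T = 145 °C

α₁L₁ = 3.24588×10⁻⁶ m/K, α₂L₂ = 2.62448×10⁻⁵ m/K → total 2.949068×10⁻⁵ m/K
ΔT = g/(α₁L₁+α₂L₂) = 3.86×10⁻³ / 2.949068×10⁻⁵ = 130.89 K
T = 13.7 + 130.89 = 144.59 °C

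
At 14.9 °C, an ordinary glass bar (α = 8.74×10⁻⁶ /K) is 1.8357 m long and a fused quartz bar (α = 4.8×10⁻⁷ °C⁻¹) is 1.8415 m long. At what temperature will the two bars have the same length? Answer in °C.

T = 397.5 °C

Equal length when α₁L₁ΔT − α₂L₂ΔT = L₂ − L₁ = 5.80×10⁻³ m
α₁L₁ = 1.6044018×10⁻⁵, α₂L₂ = 8.8392×10⁻⁷ → Δ(αL) = 1.5160098×10⁻⁵ m/K
ΔT = 5.80×10⁻³ / 1.5160098×10⁻⁵ = 382.583 K, so T = 14.9 + 382.583 = 397.483 °C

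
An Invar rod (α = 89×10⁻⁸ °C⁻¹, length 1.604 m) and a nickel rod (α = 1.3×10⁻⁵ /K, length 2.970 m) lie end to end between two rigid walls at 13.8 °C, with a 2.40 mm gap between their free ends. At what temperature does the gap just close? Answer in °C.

α₁L₁ = 1.42756×10⁻⁶ m/K, α₂L₂ = 3.861×10⁻⁵ m/K → total 4.003756×10⁻⁵ m/K
ΔT = g/(α₁L₁+α₂L₂) = 2.40×10⁻³ / 4.003756×10⁻⁵ = 59.944 K
T = 13.8 + 59.944 = 73.744 °C

T = 73.7 °C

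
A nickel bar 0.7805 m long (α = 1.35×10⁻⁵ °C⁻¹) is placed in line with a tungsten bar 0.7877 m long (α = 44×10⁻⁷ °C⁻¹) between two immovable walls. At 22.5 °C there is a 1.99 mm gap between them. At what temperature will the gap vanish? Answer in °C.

Gap closes when ΔL₁ + ΔL₂ = 1.99 mm = 1.99×10⁻³ m
(α₁L₁ + α₂L₂)ΔT = g
α₁L₁ + α₂L₂ = 1.35×10⁻⁵×0.7805 + 44×10⁻⁷×0.7877 = 1.400263×10⁻⁵ m/K
ΔT = 1.99×10⁻³ / 1.400263×10⁻⁵ = 142.12 K
T = 22.5 + 142.12 = 164.62 °C

T = 165 °C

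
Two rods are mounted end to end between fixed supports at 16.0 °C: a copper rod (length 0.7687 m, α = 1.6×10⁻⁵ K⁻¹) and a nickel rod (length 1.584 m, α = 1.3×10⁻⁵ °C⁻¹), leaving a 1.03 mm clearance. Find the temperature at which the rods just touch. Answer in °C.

T = 47.3 °C

Gap closes when ΔL₁ + ΔL₂ = 1.03 mm = 1.03×10⁻³ m
(α₁L₁ + α₂L₂)ΔT = g
α₁L₁ + α₂L₂ = 1.6×10⁻⁵×0.7687 + 1.3×10⁻⁵×1.584 = 3.28912×10⁻⁵ m/K
ΔT = 1.03×10⁻³ / 3.28912×10⁻⁵ = 31.315 K
T = 16.0 + 31.315 = 47.315 °C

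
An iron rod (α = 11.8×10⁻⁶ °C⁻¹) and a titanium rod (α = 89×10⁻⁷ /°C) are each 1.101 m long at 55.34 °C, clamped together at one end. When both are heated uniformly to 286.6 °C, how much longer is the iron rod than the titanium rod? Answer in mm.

0.738 mm

ΔT = 231.26 K
iron: ΔL = 11.8×10⁻⁶ × 1.101 m × 231.26 = 3.0045×10⁻³ m = 3.0045 mm
titanium: ΔL = 89×10⁻⁷ × 1.101 m × 231.26 = 2.2661×10⁻³ m = 2.2661 mm
difference = 3.0045 − 2.2661 = 0.7384 mm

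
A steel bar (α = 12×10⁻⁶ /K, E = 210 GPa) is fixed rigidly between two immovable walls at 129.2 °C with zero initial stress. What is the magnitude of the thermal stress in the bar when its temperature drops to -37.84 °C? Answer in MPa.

σ = 421 MPa

Fully constrained: the free strain ε = αΔT is blocked, so σ = Eε = EαΔT.
|ΔT| = 167.04 K
σ = 210×10⁹ × 12×10⁻⁶ × 167.04 = 4.21×10⁸ Pa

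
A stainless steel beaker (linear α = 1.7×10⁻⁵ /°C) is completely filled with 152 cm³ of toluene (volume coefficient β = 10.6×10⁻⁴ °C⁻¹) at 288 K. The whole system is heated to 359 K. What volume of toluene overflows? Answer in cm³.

The beaker also expands: β_container ≈ 3α = 5.1×10⁻⁵ /K
Net overflow = V₀(β_liq − 3α_cont)ΔT
β − 3α = 1.06×10⁻³ − 5.1×10⁻⁵ = 1.009×10⁻³ /K; ΔT = 71 K
ΔV = 152 × 1.009×10⁻³ × 71 = 10.9 cm³

10.9 cm³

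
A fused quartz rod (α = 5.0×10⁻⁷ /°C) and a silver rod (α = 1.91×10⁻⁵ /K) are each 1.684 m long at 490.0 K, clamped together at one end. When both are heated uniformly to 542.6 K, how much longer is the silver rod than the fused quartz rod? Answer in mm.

1.65 mm

ΔT = 52.6 K
fused quartz: ΔL = 5.0×10⁻⁷ × 1.684 m × 52.6 = 4.4289×10⁻⁵ m = 0.044289 mm
silver: ΔL = 1.91×10⁻⁵ × 1.684 m × 52.6 = 1.6918×10⁻³ m = 1.6918 mm
difference = 1.6918 − 0.044289 = 1.647511 mm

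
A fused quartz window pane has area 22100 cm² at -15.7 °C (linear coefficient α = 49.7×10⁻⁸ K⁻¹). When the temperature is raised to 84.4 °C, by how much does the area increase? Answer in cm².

Area coefficient ≈ 2α; |ΔT| = 100.1 K
ΔA = 2αA₀ΔT = 2(49.7×10⁻⁸)(22100)(100.1) = 2.20 cm²

ΔA = 2.20 cm²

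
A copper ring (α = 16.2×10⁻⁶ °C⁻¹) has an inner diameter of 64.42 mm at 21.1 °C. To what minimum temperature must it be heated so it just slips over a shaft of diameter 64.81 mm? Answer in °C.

T = 395 °C

Required Δd = 64.81 − 64.42 = 0.39 mm
Δd = αd₀ΔT ⇒ ΔT = Δd/(αd₀) = 0.39 / (16.2×10⁻⁶ × 64.42) = 373.70 K
T_min = 21.1 + 373.70 = 394.80 °C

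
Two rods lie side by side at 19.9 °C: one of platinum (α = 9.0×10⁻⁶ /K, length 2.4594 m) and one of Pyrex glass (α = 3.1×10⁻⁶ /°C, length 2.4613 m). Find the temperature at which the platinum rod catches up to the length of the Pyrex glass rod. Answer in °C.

T = 150.9 °C

L₁(1 + α₁ΔT) = L₂(1 + α₂ΔT) ⇒ ΔT = (L₂ − L₁)/(α₁L₁ − α₂L₂)
L₂ − L₁ = 2.4613 − 2.4594 = 1.90×10⁻³ m
α₁L₁ − α₂L₂ = 9.0×10⁻⁶×2.4594 − 3.1×10⁻⁶×2.4613 = 1.450457×10⁻⁵ m/K
ΔT = 1.90×10⁻³ / 1.450457×10⁻⁵ = 130.993 K
T = 19.9 + 130.993 = 150.893 °C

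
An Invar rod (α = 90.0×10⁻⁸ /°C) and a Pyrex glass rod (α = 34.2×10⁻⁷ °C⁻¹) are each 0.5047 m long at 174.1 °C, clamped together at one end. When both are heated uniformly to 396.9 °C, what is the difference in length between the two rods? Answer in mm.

ΔT = 222.8 K
Invar: ΔL = 90.0×10⁻⁸ × 0.5047 m × 222.8 = 1.0120×10⁻⁴ m = 0.10120 mm
Pyrex glass: ΔL = 34.2×10⁻⁷ × 0.5047 m × 222.8 = 3.8457×10⁻⁴ m = 0.38457 mm
difference = 0.38457 − 0.10120 = 0.28337 mm

0.283 mm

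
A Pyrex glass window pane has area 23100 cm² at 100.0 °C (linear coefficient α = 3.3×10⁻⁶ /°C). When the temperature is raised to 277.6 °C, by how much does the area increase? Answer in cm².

ΔA = 27.1 cm²

Area coefficient ≈ 2α; |ΔT| = 177.6 K
ΔA = 2αA₀ΔT = 2(3.3×10⁻⁶)(23100)(177.6) = 27.1 cm²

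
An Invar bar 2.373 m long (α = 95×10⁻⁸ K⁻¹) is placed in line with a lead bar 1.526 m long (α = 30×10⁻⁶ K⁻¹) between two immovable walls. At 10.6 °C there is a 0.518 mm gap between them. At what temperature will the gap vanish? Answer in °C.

T = 21.4 °C

Gap closes when ΔL₁ + ΔL₂ = 0.518 mm = 5.18×10⁻⁴ m
(α₁L₁ + α₂L₂)ΔT = g
α₁L₁ + α₂L₂ = 95×10⁻⁸×2.373 + 30×10⁻⁶×1.526 = 4.803435×10⁻⁵ m/K
ΔT = 5.18×10⁻⁴ / 4.803435×10⁻⁵ = 10.784 K
T = 10.6 + 10.784 = 21.384 °C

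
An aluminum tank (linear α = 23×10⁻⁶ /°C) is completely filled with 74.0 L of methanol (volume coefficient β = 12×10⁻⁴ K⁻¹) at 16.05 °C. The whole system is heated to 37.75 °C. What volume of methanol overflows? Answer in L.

1.82 L

The tank also expands: β_container ≈ 3α = 6.9×10⁻⁵ /K
Net overflow = V₀(β_liq − 3α_cont)ΔT
β − 3α = 1.20×10⁻³ − 6.9×10⁻⁵ = 1.131×10⁻³ /K; ΔT = 21.70 K
ΔV = 74.0 × 1.131×10⁻³ × 21.70 = 1.82 L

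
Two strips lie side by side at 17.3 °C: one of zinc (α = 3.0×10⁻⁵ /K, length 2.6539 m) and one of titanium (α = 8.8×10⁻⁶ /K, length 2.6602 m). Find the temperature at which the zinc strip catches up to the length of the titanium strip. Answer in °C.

T = 129.4 °C

Equal length when α₁L₁ΔT − α₂L₂ΔT = L₂ − L₁ = 6.30×10⁻³ m
α₁L₁ = 7.9617×10⁻⁵, α₂L₂ = 2.340976×10⁻⁵ → Δ(αL) = 5.620724×10⁻⁵ m/K
ΔT = 6.30×10⁻³ / 5.620724×10⁻⁵ = 112.085 K, so T = 17.3 + 112.085 = 129.385 °C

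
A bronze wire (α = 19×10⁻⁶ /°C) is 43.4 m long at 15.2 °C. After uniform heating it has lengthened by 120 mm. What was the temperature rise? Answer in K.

ΔL = αL₀ΔT ⇒ ΔT = ΔL / (αL₀)
ΔT = 120×10⁻³ m / (19×10⁻⁶ × 43.4 m) = 145.53 K

ΔT = 146 K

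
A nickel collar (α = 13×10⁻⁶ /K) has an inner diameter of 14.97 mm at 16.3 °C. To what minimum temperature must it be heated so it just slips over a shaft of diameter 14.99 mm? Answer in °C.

T = 119 °C

Required Δd = 14.99 − 14.97 = 0.02 mm
Δd = αd₀ΔT ⇒ ΔT = Δd/(αd₀) = 0.02 / (13×10⁻⁶ × 14.97) = 102.77 K
T_min = 16.3 + 102.77 = 119.07 °C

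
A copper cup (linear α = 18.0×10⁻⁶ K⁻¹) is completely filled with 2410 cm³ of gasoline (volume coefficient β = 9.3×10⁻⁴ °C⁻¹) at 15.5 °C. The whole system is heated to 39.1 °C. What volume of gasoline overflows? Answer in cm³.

49.8 cm³

The cup also expands: β_container ≈ 3α = 5.4×10⁻⁵ /K
Net overflow = V₀(β_liq − 3α_cont)ΔT
β − 3α = 9.30×10⁻⁴ − 5.4×10⁻⁵ = 8.76×10⁻⁴ /K; ΔT = 23.6 K
ΔV = 2410 × 8.76×10⁻⁴ × 23.6 = 49.8 cm³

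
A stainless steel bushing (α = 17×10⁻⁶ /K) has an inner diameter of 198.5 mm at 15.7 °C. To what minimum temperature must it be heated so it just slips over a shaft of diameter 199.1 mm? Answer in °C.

T = 194 °C

Required Δd = 199.1 − 198.5 = 0.6 mm
Δd = αd₀ΔT ⇒ ΔT = Δd/(αd₀) = 0.6 / (17×10⁻⁶ × 198.5) = 177.80 K
T_min = 15.7 + 177.80 = 193.50 °C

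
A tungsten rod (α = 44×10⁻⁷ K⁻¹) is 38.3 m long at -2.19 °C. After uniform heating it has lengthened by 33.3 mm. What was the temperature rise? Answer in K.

ΔL = αL₀ΔT ⇒ ΔT = ΔL / (αL₀)
ΔT = 33.3×10⁻³ m / (44×10⁻⁷ × 38.3 m) = 197.60 K

ΔT = 198 K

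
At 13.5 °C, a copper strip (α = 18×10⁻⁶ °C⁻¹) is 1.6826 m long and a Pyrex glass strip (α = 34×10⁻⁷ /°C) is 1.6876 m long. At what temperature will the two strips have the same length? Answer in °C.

L₁(1 + α₁ΔT) = L₂(1 + α₂ΔT) ⇒ ΔT = (L₂ − L₁)/(α₁L₁ − α₂L₂)
L₂ − L₁ = 1.6876 − 1.6826 = 5.00×10⁻³ m
α₁L₁ − α₂L₂ = 18×10⁻⁶×1.6826 − 34×10⁻⁷×1.6876 = 2.454896×10⁻⁵ m/K
ΔT = 5.00×10⁻³ / 2.454896×10⁻⁵ = 203.675 K
T = 13.5 + 203.675 = 217.175 °C

T = 217.2 °C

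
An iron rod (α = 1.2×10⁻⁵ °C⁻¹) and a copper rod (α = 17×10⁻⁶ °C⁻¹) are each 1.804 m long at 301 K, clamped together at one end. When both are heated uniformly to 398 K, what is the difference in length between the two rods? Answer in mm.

0.875 mm

ΔT = 97 K
iron: ΔL = 1.2×10⁻⁵ × 1.804 m × 97 = 2.0999×10⁻³ m = 2.0999 mm
copper: ΔL = 17×10⁻⁶ × 1.804 m × 97 = 2.9748×10⁻³ m = 2.9748 mm
difference = 2.9748 − 2.0999 = 0.8749 mm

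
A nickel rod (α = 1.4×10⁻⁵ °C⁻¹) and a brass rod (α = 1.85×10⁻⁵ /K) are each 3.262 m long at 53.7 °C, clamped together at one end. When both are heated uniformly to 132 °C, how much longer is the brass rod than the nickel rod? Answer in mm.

1.15 mm

ΔT = 78.3 K
nickel: ΔL = 1.4×10⁻⁵ × 3.262 m × 78.3 = 3.5758×10⁻³ m = 3.5758 mm
brass: ΔL = 1.85×10⁻⁵ × 3.262 m × 78.3 = 4.7252×10⁻³ m = 4.7252 mm
difference = 4.7252 − 3.5758 = 1.1494 mm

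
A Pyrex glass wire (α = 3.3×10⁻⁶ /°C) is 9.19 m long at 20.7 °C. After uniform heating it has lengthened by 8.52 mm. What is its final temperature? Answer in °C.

T = 302 °C

ΔL = αL₀ΔT ⇒ ΔT = ΔL / (αL₀)
ΔT = 8.52×10⁻³ m / (3.3×10⁻⁶ × 9.19 m) = 280.94 K
T = 20.7 + 280.94 = 301.64 °C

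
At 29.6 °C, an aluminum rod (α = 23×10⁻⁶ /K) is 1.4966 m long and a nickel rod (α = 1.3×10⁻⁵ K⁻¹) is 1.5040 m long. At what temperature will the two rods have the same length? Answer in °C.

T = 527.3 °C

Equal length when α₁L₁ΔT − α₂L₂ΔT = L₂ − L₁ = 7.40×10⁻³ m
α₁L₁ = 3.44218×10⁻⁵, α₂L₂ = 1.9552×10⁻⁵ → Δ(αL) = 1.48698×10⁻⁵ m/K
ΔT = 7.40×10⁻³ / 1.48698×10⁻⁵ = 497.653 K, so T = 29.6 + 497.653 = 527.253 °C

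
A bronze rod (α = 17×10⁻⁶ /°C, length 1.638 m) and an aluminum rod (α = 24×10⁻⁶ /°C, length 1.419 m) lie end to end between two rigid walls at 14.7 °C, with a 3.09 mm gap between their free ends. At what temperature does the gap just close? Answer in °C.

T = 64.6 °C

Gap closes when ΔL₁ + ΔL₂ = 3.09 mm = 3.09×10⁻³ m
(α₁L₁ + α₂L₂)ΔT = g
α₁L₁ + α₂L₂ = 17×10⁻⁶×1.638 + 24×10⁻⁶×1.419 = 6.1902×10⁻⁵ m/K
ΔT = 3.09×10⁻³ / 6.1902×10⁻⁵ = 49.918 K
T = 14.7 + 49.918 = 64.618 °C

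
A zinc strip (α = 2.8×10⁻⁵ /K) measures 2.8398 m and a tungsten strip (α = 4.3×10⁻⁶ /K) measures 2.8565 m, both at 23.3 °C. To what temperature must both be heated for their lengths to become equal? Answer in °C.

T = 271.7 °C

Equal length when α₁L₁ΔT − α₂L₂ΔT = L₂ − L₁ = 1.67×10⁻² m
α₁L₁ = 7.95144×10⁻⁵, α₂L₂ = 1.228295×10⁻⁵ → Δ(αL) = 6.723145×10⁻⁵ m/K
ΔT = 1.67×10⁻² / 6.723145×10⁻⁵ = 248.396 K, so T = 23.3 + 248.396 = 271.696 °C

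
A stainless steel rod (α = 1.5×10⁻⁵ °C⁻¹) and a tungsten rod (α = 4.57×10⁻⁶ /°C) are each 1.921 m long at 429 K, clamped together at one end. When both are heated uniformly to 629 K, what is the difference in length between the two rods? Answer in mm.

ΔT = 200 K
stainless steel: ΔL = 1.5×10⁻⁵ × 1.921 m × 200 = 5.7630×10⁻³ m = 5.7630 mm
tungsten: ΔL = 4.57×10⁻⁶ × 1.921 m × 200 = 1.7558×10⁻³ m = 1.7558 mm
difference = 5.7630 − 1.7558 = 4.0072 mm

4.01 mm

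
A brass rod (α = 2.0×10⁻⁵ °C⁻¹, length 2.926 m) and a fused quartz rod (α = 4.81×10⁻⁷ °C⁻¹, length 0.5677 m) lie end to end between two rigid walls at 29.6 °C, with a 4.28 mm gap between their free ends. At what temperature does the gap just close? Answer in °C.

T = 102 °C

α₁L₁ = 5.852×10⁻⁵ m/K, α₂L₂ = 2.730637×10⁻⁷ m/K → total 5.87930637×10⁻⁵ m/K
ΔT = g/(α₁L₁+α₂L₂) = 4.28×10⁻³ / 5.87930637×10⁻⁵ = 72.80 K
T = 29.6 + 72.80 = 102.40 °C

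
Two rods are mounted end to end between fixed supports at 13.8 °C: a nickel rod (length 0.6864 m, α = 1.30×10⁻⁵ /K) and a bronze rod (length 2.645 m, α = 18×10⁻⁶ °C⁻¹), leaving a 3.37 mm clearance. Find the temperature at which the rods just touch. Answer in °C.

Gap closes when ΔL₁ + ΔL₂ = 3.37 mm = 3.37×10⁻³ m
(α₁L₁ + α₂L₂)ΔT = g
α₁L₁ + α₂L₂ = 1.30×10⁻⁵×0.6864 + 18×10⁻⁶×2.645 = 5.65332×10⁻⁵ m/K
ΔT = 3.37×10⁻³ / 5.65332×10⁻⁵ = 59.611 K
T = 13.8 + 59.611 = 73.411 °C

T = 73.4 °C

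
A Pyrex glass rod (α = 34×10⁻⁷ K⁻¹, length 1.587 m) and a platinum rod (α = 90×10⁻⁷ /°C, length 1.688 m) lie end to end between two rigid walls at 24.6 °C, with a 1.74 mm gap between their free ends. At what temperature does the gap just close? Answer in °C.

α₁L₁ = 5.3958×10⁻⁶ m/K, α₂L₂ = 1.5192×10⁻⁵ m/K → total 2.05878×10⁻⁵ m/K
ΔT = g/(α₁L₁+α₂L₂) = 1.74×10⁻³ / 2.05878×10⁻⁵ = 84.52 K
T = 24.6 + 84.52 = 109.12 °C

T = 109 °C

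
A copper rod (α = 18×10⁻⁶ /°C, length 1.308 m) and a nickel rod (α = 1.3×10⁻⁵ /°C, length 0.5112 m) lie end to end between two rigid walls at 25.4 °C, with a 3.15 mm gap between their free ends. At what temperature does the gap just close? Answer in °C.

Gap closes when ΔL₁ + ΔL₂ = 3.15 mm = 3.15×10⁻³ m
(α₁L₁ + α₂L₂)ΔT = g
α₁L₁ + α₂L₂ = 18×10⁻⁶×1.308 + 1.3×10⁻⁵×0.5112 = 3.01896×10⁻⁵ m/K
ΔT = 3.15×10⁻³ / 3.01896×10⁻⁵ = 104.34 K
T = 25.4 + 104.34 = 129.74 °C

T = 130 °C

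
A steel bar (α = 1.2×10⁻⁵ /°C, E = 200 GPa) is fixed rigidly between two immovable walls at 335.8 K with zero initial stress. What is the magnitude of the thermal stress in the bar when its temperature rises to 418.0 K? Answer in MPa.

σ = 197 MPa

Fully constrained: the free strain ε = αΔT is blocked, so σ = Eε = EαΔT.
|ΔT| = 82.2 K
σ = 200×10⁹ × 1.2×10⁻⁵ × 82.2 = 1.97×10⁸ Pa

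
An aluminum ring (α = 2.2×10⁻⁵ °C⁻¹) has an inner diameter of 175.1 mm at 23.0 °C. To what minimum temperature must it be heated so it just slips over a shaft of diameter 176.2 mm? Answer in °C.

Required Δd = 176.2 − 175.1 = 1.1 mm
Δd = αd₀ΔT ⇒ ΔT = Δd/(αd₀) = 1.1 / (2.2×10⁻⁵ × 175.1) = 285.55 K
T_min = 23.0 + 285.55 = 308.55 °C

T = 309 °C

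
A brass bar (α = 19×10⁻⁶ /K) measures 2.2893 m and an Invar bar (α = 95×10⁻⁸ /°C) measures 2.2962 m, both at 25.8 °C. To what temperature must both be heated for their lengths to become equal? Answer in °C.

T = 192.8 °C

Equal length when α₁L₁ΔT − α₂L₂ΔT = L₂ − L₁ = 6.90×10⁻³ m
α₁L₁ = 4.34967×10⁻⁵, α₂L₂ = 2.18139×10⁻⁶ → Δ(αL) = 4.131531×10⁻⁵ m/K
ΔT = 6.90×10⁻³ / 4.131531×10⁻⁵ = 167.008 K, so T = 25.8 + 167.008 = 192.808 °C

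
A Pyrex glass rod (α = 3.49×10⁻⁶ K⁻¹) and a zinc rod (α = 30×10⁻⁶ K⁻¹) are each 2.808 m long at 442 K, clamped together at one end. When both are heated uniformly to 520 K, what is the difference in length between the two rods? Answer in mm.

ΔT = 78 K
Pyrex glass: ΔL = 3.49×10⁻⁶ × 2.808 m × 78 = 7.6439×10⁻⁴ m = 0.76439 mm
zinc: ΔL = 30×10⁻⁶ × 2.808 m × 78 = 6.5707×10⁻³ m = 6.5707 mm
difference = 6.5707 − 0.76439 = 5.80631 mm

5.81 mm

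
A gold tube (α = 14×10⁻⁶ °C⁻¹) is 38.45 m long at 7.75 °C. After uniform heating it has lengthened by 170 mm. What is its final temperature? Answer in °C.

T = 324 °C

ΔL = αL₀ΔT ⇒ ΔT = ΔL / (αL₀)
ΔT = 170×10⁻³ m / (14×10⁻⁶ × 38.45 m) = 315.81 K
T = 7.75 + 315.81 = 323.56 °C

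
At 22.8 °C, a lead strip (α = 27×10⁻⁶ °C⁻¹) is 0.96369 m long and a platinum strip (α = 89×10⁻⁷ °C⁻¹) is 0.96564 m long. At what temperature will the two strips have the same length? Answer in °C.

T = 134.7 °C

L₁(1 + α₁ΔT) = L₂(1 + α₂ΔT) ⇒ ΔT = (L₂ − L₁)/(α₁L₁ − α₂L₂)
L₂ − L₁ = 0.96564 − 0.96369 = 1.95×10⁻³ m
α₁L₁ − α₂L₂ = 27×10⁻⁶×0.96369 − 89×10⁻⁷×0.96564 = 1.7425434×10⁻⁵ m/K
ΔT = 1.95×10⁻³ / 1.7425434×10⁻⁵ = 111.905 K
T = 22.8 + 111.905 = 134.705 °C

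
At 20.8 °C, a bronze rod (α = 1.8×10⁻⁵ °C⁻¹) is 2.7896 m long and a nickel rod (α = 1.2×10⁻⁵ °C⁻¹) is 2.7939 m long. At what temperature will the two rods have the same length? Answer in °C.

Equal length when α₁L₁ΔT − α₂L₂ΔT = L₂ − L₁ = 4.30×10⁻³ m
α₁L₁ = 5.02128×10⁻⁵, α₂L₂ = 3.35268×10⁻⁵ → Δ(αL) = 1.6686×10⁻⁵ m/K
ΔT = 4.30×10⁻³ / 1.6686×10⁻⁵ = 257.701 K, so T = 20.8 + 257.701 = 278.501 °C

T = 278.5 °C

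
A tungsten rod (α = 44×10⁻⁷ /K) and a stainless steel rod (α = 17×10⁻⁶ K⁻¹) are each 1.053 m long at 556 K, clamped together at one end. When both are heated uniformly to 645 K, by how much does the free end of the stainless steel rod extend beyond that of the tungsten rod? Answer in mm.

ΔT = 89 K
tungsten: ΔL = 44×10⁻⁷ × 1.053 m × 89 = 4.1235×10⁻⁴ m = 0.41235 mm
stainless steel: ΔL = 17×10⁻⁶ × 1.053 m × 89 = 1.5932×10⁻³ m = 1.5932 mm
difference = 1.5932 − 0.41235 = 1.18085 mm

1.18 mm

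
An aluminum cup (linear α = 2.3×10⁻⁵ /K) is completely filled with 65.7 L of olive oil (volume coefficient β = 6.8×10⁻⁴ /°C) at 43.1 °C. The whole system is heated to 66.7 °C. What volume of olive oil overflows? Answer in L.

The cup also expands: β_container ≈ 3α = 6.9×10⁻⁵ /K
Net overflow = V₀(β_liq − 3α_cont)ΔT
β − 3α = 6.80×10⁻⁴ − 6.9×10⁻⁵ = 6.11×10⁻⁴ /K; ΔT = 23.6 K
ΔV = 65.7 × 6.11×10⁻⁴ × 23.6 = 0.947 L

0.947 L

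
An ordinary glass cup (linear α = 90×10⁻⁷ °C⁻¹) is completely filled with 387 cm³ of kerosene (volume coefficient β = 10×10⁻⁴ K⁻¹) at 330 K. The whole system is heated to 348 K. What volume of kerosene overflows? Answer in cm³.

The cup also expands: β_container ≈ 3α = 2.7×10⁻⁵ /K
Net overflow = V₀(β_liq − 3α_cont)ΔT
β − 3α = 1.00×10⁻³ − 2.7×10⁻⁵ = 9.73×10⁻⁴ /K; ΔT = 18 K
ΔV = 387 × 9.73×10⁻⁴ × 18 = 6.78 cm³

6.78 cm³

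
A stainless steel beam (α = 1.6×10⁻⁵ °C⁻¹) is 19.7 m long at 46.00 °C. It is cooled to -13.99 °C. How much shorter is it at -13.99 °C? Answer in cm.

|ΔT| = |-13.99 − 46.00| = 59.99 K
ΔL = αL₀ΔT = (1.6×10⁻⁵)(19.7)(59.99) = 1.89×10⁻² m

ΔL = 1.89 cm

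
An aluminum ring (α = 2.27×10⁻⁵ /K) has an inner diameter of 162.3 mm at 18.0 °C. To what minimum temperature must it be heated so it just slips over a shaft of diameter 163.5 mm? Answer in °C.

Required Δd = 163.5 − 162.3 = 1.2 mm
Δd = αd₀ΔT ⇒ ΔT = Δd/(αd₀) = 1.2 / (2.27×10⁻⁵ × 162.3) = 325.71 K
T_min = 18.0 + 325.71 = 343.71 °C

T = 344 °C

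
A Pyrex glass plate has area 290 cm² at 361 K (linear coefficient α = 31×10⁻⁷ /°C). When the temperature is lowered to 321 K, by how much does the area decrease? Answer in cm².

ΔA = 0.0719 cm²

Area coefficient ≈ 2α; |ΔT| = 40 K
ΔA = 2αA₀ΔT = 2(31×10⁻⁷)(290)(40) = 0.0719 cm²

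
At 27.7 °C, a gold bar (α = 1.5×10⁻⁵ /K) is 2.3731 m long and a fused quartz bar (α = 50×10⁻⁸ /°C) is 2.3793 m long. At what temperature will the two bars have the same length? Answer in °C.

Equal length when α₁L₁ΔT − α₂L₂ΔT = L₂ − L₁ = 6.20×10⁻³ m
α₁L₁ = 3.55965×10⁻⁵, α₂L₂ = 1.18965×10⁻⁶ → Δ(αL) = 3.440685×10⁻⁵ m/K
ΔT = 6.20×10⁻³ / 3.440685×10⁻⁵ = 180.197 K, so T = 27.7 + 180.197 = 207.897 °C

T = 207.9 °C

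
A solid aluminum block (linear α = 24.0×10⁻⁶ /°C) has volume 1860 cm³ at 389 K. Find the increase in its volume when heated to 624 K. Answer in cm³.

ΔV = 31.5 cm³

Isotropic solid: β ≈ 3α = 7.2×10⁻⁵ /K; ΔT = 235 K
ΔV = 3αV₀ΔT = 3(24.0×10⁻⁶)(1860)(235) = 31.5 cm³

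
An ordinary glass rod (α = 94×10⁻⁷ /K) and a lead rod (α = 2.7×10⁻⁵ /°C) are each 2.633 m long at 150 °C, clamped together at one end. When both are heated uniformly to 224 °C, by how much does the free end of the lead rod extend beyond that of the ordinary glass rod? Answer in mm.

ΔT = 74 K
ordinary glass: ΔL = 94×10⁻⁷ × 2.633 m × 74 = 1.8315×10⁻³ m = 1.8315 mm
lead: ΔL = 2.7×10⁻⁵ × 2.633 m × 74 = 5.2607×10⁻³ m = 5.2607 mm
difference = 5.2607 − 1.8315 = 3.4292 mm

3.43 mm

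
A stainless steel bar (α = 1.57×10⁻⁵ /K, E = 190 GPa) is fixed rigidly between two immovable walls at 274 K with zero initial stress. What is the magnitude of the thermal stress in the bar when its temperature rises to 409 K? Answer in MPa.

Fully constrained: the free strain ε = αΔT is blocked, so σ = Eε = EαΔT.
|ΔT| = 135 K
σ = 190×10⁹ × 1.57×10⁻⁵ × 135 = 4.03×10⁸ Pa

σ = 403 MPa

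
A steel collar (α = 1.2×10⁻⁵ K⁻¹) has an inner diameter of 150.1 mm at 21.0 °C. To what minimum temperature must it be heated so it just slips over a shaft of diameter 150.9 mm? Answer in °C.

Required Δd = 150.9 − 150.1 = 0.8 mm
Δd = αd₀ΔT ⇒ ΔT = Δd/(αd₀) = 0.8 / (1.2×10⁻⁵ × 150.1) = 444.15 K
T_min = 21.0 + 444.15 = 465.15 °C

T = 465 °C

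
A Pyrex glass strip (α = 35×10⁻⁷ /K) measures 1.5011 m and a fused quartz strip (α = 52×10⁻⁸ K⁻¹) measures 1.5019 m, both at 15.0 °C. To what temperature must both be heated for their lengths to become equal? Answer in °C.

T = 193.9 °C

Equal length when α₁L₁ΔT − α₂L₂ΔT = L₂ − L₁ = 8.00×10⁻⁴ m
α₁L₁ = 5.25385×10⁻⁶, α₂L₂ = 7.80988×10⁻⁷ → Δ(αL) = 4.472862×10⁻⁶ m/K
ΔT = 8.00×10⁻⁴ / 4.472862×10⁻⁶ = 178.856 K, so T = 15.0 + 178.856 = 193.856 °C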